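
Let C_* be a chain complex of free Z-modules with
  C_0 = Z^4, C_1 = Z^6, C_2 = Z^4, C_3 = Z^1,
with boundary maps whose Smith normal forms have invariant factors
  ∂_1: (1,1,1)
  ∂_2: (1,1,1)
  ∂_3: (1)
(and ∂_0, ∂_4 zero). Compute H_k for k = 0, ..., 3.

H_0: b_0 = 4 − 0 − 3 = 1; torsion from ∂_1 factors > 1: none. So H_0 = Z.
H_1: b_1 = 6 − 3 − 3 = 0; torsion from ∂_2 factors > 1: none. So H_1 = 0.
H_2: b_2 = 4 − 3 − 1 = 0; torsion from ∂_3 factors > 1: none. So H_2 = 0.
H_3: b_3 = 1 − 1 − 0 = 0; torsion from ∂_4 factors > 1: none. So H_3 = 0.

H_0 = Z,  H_1 = 0,  H_2 = 0,  H_3 = 0.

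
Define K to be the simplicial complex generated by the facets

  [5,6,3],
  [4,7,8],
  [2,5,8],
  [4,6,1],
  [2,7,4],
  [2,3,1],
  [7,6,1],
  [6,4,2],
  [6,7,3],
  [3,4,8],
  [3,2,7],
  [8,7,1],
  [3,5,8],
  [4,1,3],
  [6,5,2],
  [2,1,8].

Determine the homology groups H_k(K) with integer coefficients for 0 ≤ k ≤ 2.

Fix the vertex order 1 < 2 < 3 < 4 < 5 < 6 < 7 < 8 and write every simplex with vertices in increasing order. Then dim K = 2 and the simplices of K are:

  0-simplices (8): [1], [2], [3], [4], [5], [6], [7], [8]
  1-simplices (24): (24 of them)
  2-simplices (16): [1,2,3], [1,2,8], [1,3,4], [1,4,6], [1,6,7], [1,7,8], [2,3,7], [2,4,6], [2,4,7], [2,5,6], [2,5,8], [3,4,8], [3,5,6], [3,5,8], [3,6,7], [4,7,8]

so the chain groups are C_0 ≅ Z^8, C_1 ≅ Z^24, C_2 ≅ Z^16.

∂_1: C_1 → C_0 is given by ∂[p,q] = [q] − [p]. For instance
  ∂[4,7] = [7] − [4].
The 8×24 boundary matrix has rank 7 and Smith normal form diag(1,1,1,1,1,1,1).

Boundary ∂_2: C_2 → C_1 sends each 2-simplex [p,q,r] to [q,r] − [p,r] + [p,q]. For instance
  ∂[1,4,6] = [4,6] − [1,6] + [1,4],
  ∂[1,2,3] = [2,3] − [1,3] + [1,2].
As a 24×16 matrix over Z this has rank 15, with invariant factors (1,1,1,1,1,1,1,1,1,1,1,1,1,1,1).

From H_k ≅ ker(∂_k) / im(∂_{k+1}) we obtain:

  H_0: rank C_0 − rank ∂_1 = 8 − 7 = 1, and the invariant factors of ∂_1 are all 1, so H_0 ≅ Z.
  H_1: rank ker ∂_1 − rank ∂_2 = (24 − 7) − 15 = 2, and the invariant factors of ∂_2 are all 1, so H_1 ≅ Z^2.
  H_2: rank ker ∂_2 − rank ∂_3 = (16 − 15) − 0 = 1, and there is no ∂_3, so H_2 ≅ Z.

H_0 ≅ Z,  H_1 ≅ Z^2,  H_2 ≅ Z.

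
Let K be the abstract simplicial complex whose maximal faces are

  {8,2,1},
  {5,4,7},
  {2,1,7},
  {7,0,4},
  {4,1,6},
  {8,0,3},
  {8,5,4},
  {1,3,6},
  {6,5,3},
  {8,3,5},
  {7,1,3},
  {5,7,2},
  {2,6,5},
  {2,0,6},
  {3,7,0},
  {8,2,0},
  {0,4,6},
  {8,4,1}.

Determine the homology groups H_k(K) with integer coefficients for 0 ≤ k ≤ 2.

K has 9 vertices, 27 edges, 18 triangles.
rank ∂_0 = 0, rank ∂_1 = 8 ⇒ b_0 = 9 − 0 − 8 = 1; all invariant factors of ∂_1 are 1 so no torsion. So H_0 = Z.
rank ∂_1 = 8, rank ∂_2 = 17 ⇒ b_1 = 27 − 8 − 17 = 2; all invariant factors of ∂_2 are 1 so no torsion. So H_1 = Z^2.
rank ∂_2 = 17, rank ∂_3 = 0 ⇒ b_2 = 18 − 17 − 0 = 1. So H_2 = Z.

H_0 = Z,  H_1 = Z^2,  H_2 = Z.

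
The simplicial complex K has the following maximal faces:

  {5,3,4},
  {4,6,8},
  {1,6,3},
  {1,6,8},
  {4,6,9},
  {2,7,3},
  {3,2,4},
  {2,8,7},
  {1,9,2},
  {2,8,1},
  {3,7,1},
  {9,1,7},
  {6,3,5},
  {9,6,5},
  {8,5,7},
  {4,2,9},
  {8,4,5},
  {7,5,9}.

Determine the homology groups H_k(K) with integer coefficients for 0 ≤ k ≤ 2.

H_0 = Z,  H_1 = Z ⊕ Z/2,  H_2 = 0.

Take the total order 1 < 2 < 3 < 4 < 5 < 6 < 7 < 8 < 9 on the vertex set. Then K (dimension 2) consists of the simplices:

  0-simplices (9): [1], [2], [3], [4], [5], [6], [7], [8], [9]
  1-simplices (27): (27 of them)
  2-simplices (18): [1,2,8], [1,2,9], [1,3,6], [1,3,7], [1,6,8], [1,7,9], [2,3,4], [2,3,7], [2,4,9], [2,7,8], [3,4,5], [3,5,6], [4,5,8], [4,6,8], [4,6,9], [5,6,9], [5,7,8], [5,7,9]

Hence C_0 ≅ Z^9, C_1 ≅ Z^27, C_2 ≅ Z^18.

∂_1: C_1 → C_0 maps an edge to its endpoints' difference, ∂[p,q] = q − p.
The resulting 9×27 matrix has rank 8, and its Smith normal form has invariant factors (1,1,1,1,1,1,1,1).

∂_2: C_2 → C_1 acts by ∂[p,q,r] = [q,r] − [p,r] + [p,q]. For instance
  ∂[5,6,9] = [6,9] − [5,9] + [5,6],
  ∂[2,7,8] = [7,8] − [2,8] + [2,7].
The 27×18 boundary matrix has rank 18 and Smith normal form diag(1,1,1,1,1,1,1,1,1,1,1,1,1,1,1,1,1,2).

Reading off H_k = ker ∂_k / im ∂_{k+1}:

  H_0: rank C_0 − rank ∂_1 = 9 − 8 = 1, and the invariant factors of ∂_1 are all 1, so H_0 = Z.
  H_1: rank ker ∂_1 − rank ∂_2 = (27 − 8) − 18 = 1, and ∂_2 has invariant factor 2 > 1, so H_1 = Z ⊕ Z/2.
  H_2: rank ker ∂_2 − rank ∂_3 = (18 − 18) − 0 = 0, and there is no ∂_3, so H_2 = 0.

(K is a triangulation of the Klein bottle.)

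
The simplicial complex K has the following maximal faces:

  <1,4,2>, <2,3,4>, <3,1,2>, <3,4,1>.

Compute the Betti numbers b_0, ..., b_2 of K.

b_0 = 1, b_1 = 0, b_2 = 1.

Fix the vertex order 1 < 2 < 3 < 4 and write every simplex with vertices in increasing order. Then dim K = 2 and the simplices of K are:

  0-simplices (4): [1], [2], [3], [4]
  1-simplices (6): [1,2], [1,3], [1,4], [2,3], [2,4], [3,4]
  2-simplices (4): [1,2,3], [1,2,4], [1,3,4], [2,3,4]

giving chain groups C_0 ≅ Z^4, C_1 ≅ Z^6, C_2 ≅ Z^4.

Boundary ∂_1: C_1 → C_0 is given by ∂[p,q] = [q] − [p]. For instance
  ∂[1,4] = [4] − [1].
This gives a 4×6 integer matrix of rank 3; reducing to Smith normal form yields diagonal entries (1,1,1).

∂_2: C_2 → C_1 acts by ∂[p,q,r] = [q,r] − [p,r] + [p,q]. For instance
  ∂[1,2,3] = [2,3] − [1,3] + [1,2],
  ∂[1,2,4] = [2,4] − [1,4] + [1,2].
This gives a 6×4 integer matrix of rank 3; reducing to Smith normal form yields diagonal entries (1,1,1).

Computing H_k = (kernel of ∂_k) / (image of ∂_{k+1}):

  H_0: rank C_0 − rank ∂_1 = 4 − 3 = 1, and the invariant factors of ∂_1 are all 1, so H_0 ≅ Z.
  H_1: rank ker ∂_1 − rank ∂_2 = (6 − 3) − 3 = 0, and the invariant factors of ∂_2 are all 1, so H_1 ≅ 0.
  H_2: rank ker ∂_2 − rank ∂_3 = (4 − 3) − 0 = 1, and there is no ∂_3, so H_2 ≅ Z.

Hence the Betti numbers are b_0 = 1, b_1 = 0, b_2 = 1.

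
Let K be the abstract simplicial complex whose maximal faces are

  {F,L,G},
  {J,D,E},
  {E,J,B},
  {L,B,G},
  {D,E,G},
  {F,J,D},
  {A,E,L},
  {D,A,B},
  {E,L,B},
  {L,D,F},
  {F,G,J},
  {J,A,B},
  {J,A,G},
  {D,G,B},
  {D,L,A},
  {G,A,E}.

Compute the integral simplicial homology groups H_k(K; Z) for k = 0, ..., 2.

H_0 = Z,  H_1 = Z^2,  H_2 = Z.

K has 8 vertices, 24 edges, 16 triangles.
rank ∂_0 = 0, rank ∂_1 = 7 ⇒ b_0 = 8 − 0 − 7 = 1; all invariant factors of ∂_1 are 1 so no torsion. So H_0 = Z.
rank ∂_1 = 7, rank ∂_2 = 15 ⇒ b_1 = 24 − 7 − 15 = 2; all invariant factors of ∂_2 are 1 so no torsion. So H_1 = Z^2.
rank ∂_2 = 15, rank ∂_3 = 0 ⇒ b_2 = 16 − 15 − 0 = 1. So H_2 = Z.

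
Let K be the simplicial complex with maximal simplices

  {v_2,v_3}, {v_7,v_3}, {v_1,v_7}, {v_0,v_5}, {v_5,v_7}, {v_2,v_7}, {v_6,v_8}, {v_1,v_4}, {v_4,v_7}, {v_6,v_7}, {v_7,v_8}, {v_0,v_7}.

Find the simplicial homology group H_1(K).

K has 9 vertices, 12 edges.
rank ∂_1 = 8, rank ∂_2 = 0 ⇒ b_1 = 12 − 8 − 0 = 4. So H_1 = Z^4.

H_1 = Z^4.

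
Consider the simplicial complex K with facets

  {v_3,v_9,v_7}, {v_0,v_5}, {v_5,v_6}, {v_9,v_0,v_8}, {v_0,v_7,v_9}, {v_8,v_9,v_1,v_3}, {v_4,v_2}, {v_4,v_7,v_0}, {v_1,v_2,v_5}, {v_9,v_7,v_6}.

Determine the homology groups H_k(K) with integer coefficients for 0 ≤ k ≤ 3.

H_0 ≅ Z,  H_1 ≅ Z^3,  H_2 = 0,  H_3 = 0.

We work with the vertex ordering v_0 < v_1 < v_2 < v_3 < v_4 < v_5 < v_6 < v_7 < v_8 < v_9. The simplices of K, each written with vertices in increasing order, are:

  0-simplices (10): [v_0], [v_1], [v_2], [v_3], [v_4], [v_5], [v_6], [v_7], [v_8], [v_9]
  1-simplices (21): (21 of them)
  2-simplices (10): [v_0,v_4,v_7], [v_0,v_7,v_9], [v_0,v_8,v_9], [v_1,v_2,v_5], [v_1,v_3,v_8], [v_1,v_3,v_9], [v_1,v_8,v_9], [v_3,v_7,v_9], [v_3,v_8,v_9], [v_6,v_7,v_9]
  3-simplices (1): [v_1,v_3,v_8,v_9]

so the chain groups are C_0 ≅ Z^10, C_1 ≅ Z^21, C_2 ≅ Z^10, C_3 ≅ Z^1.

The boundary map ∂_1: C_1 → C_0 is given by ∂[p,q] = [q] − [p].
The 10×21 boundary matrix has rank 9 and Smith normal form diag(1,1,1,1,1,1,1,1,1).

∂_2: C_2 → C_1 sends each 2-simplex [p,q,r] to [q,r] − [p,r] + [p,q]. For instance
  ∂[v_1,v_2,v_5] = [v_2,v_5] − [v_1,v_5] + [v_1,v_2],
  ∂[v_1,v_3,v_9] = [v_3,v_9] − [v_1,v_9] + [v_1,v_3].
As a 21×10 matrix over Z this has rank 9, with invariant factors (1,1,1,1,1,1,1,1,1).

The boundary map ∂_3: C_3 → C_2 sends each 3-simplex σ to the alternating sum Σ_i (−1)^i (σ with its i-th vertex removed). For instance
  ∂[v_1,v_3,v_8,v_9] = [v_3,v_8,v_9] − [v_1,v_8,v_9] + [v_1,v_3,v_9] − [v_1,v_3,v_8].
The resulting 10×1 matrix has rank 1, and its Smith normal form has invariant factors (1).

Now H_k = ker ∂_k / im ∂_{k+1}, so:

  H_0: rank C_0 − rank ∂_1 = 10 − 9 = 1, and the invariant factors of ∂_1 are all 1, so H_0 = Z.
  H_1: rank ker ∂_1 − rank ∂_2 = (21 − 9) − 9 = 3, and the invariant factors of ∂_2 are all 1, so H_1 = Z^3.
  H_2: rank ker ∂_2 − rank ∂_3 = (10 − 9) − 1 = 0, and the invariant factors of ∂_3 are all 1, so H_2 = 0.
  H_3: rank ker ∂_3 − rank ∂_4 = (1 − 1) − 0 = 0, and there is no ∂_4, so H_3 = 0.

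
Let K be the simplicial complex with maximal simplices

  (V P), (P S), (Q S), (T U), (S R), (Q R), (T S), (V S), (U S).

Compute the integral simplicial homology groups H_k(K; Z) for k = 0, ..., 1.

H_0 ≅ Z,  H_1 ≅ Z^3.

We work with the vertex ordering P < Q < R < S < T < U < V. The simplices of K, each written with vertices in increasing order, are:

  0-simplices (7): P, Q, R, S, T, U, V
  1-simplices (9): PS, PV, QR, QS, RS, ST, SU, SV, TU

so the chain groups are C_0 ≅ Z^7, C_1 ≅ Z^9.

Boundary ∂_1: C_1 → C_0 sends each edge [p,q] (with p < q) to q − p.
The resulting 7×9 matrix has rank 6, and its Smith normal form has invariant factors (1,1,1,1,1,1).

Computing H_k = (kernel of ∂_k) / (image of ∂_{k+1}):

  H_0: rank C_0 − rank ∂_1 = 7 − 6 = 1, and the invariant factors of ∂_1 are all 1, so H_0 ≅ Z.
  H_1: rank ker ∂_1 − rank ∂_2 = (9 − 6) − 0 = 3, and there is no ∂_2, so H_1 ≅ Z^3.

As a check, the Euler characteristic is 7 − 9 = -2, which agrees with 1 − 3 = -2.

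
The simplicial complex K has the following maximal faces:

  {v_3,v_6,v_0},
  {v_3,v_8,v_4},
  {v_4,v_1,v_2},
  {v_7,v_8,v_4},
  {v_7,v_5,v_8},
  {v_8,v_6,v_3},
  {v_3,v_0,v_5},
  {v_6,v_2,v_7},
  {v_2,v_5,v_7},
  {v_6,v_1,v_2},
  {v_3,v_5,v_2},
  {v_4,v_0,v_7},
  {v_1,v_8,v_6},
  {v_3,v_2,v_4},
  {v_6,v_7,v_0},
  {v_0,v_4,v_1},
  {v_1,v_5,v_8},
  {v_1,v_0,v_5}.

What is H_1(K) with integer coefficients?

We work with the vertex ordering v_0 < v_1 < v_2 < v_3 < v_4 < v_5 < v_6 < v_7 < v_8. The simplices of K, each written with vertices in increasing order, are:

  0-simplices (9): [v_0], [v_1], [v_2], [v_3], [v_4], [v_5], [v_6], [v_7], [v_8]
  1-simplices (27): (27 of them)
  2-simplices (18): (18 of them)

giving chain groups C_0 ≅ Z^9, C_1 ≅ Z^27, C_2 ≅ Z^18.

∂_1: C_1 → C_0 is given by ∂[p,q] = [q] − [p]. For instance
  ∂[v_1,v_5] = [v_5] − [v_1].
This gives a 9×27 integer matrix of rank 8; reducing to Smith normal form yields diagonal entries (1,1,1,1,1,1,1,1).

The boundary map ∂_2: C_2 → C_1 sends each 2-simplex [p,q,r] to [q,r] − [p,r] + [p,q]. For instance
  ∂[v_1,v_2,v_4] = [v_2,v_4] − [v_1,v_4] + [v_1,v_2],
  ∂[v_1,v_5,v_8] = [v_5,v_8] − [v_1,v_8] + [v_1,v_5].
The 27×18 boundary matrix has rank 17 and Smith normal form diag(1,1,1,1,1,1,1,1,1,1,1,1,1,1,1,1,1).

Reading off H_k = ker ∂_k / im ∂_{k+1}:

  H_1: rank ker ∂_1 − rank ∂_2 = (27 − 8) − 17 = 2, and the invariant factors of ∂_2 are all 1, so H_1 = Z^2.

H_1 ≅ Z^2.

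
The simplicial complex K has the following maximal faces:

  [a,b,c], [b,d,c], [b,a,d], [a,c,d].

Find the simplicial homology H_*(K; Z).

H_0 ≅ Z,  H_1 = 0,  H_2 ≅ Z.

We work with the vertex ordering a < b < c < d. The simplices of K, each written with vertices in increasing order, are:

  0-simplices (4): a, b, c, d
  1-simplices (6): ab, ac, ad, bc, bd, cd
  2-simplices (4): abc, abd, acd, bcd

Hence C_0 ≅ Z^4, C_1 ≅ Z^6, C_2 ≅ Z^4.

∂_1: C_1 → C_0 is given by ∂[p,q] = [q] − [p]. For instance
  ∂ac = c − a.
This gives a 4×6 integer matrix of rank 3; reducing to Smith normal form yields diagonal entries (1,1,1).

The boundary map ∂_2: C_2 → C_1 sends each 2-simplex [p,q,r] to [q,r] − [p,r] + [p,q]. For instance
  ∂bcd = cd − bd + bc,
  ∂abc = bc − ac + ab.
As a 6×4 matrix over Z this has rank 3, with invariant factors (1,1,1).

From H_k ≅ ker(∂_k) / im(∂_{k+1}) we obtain:

  H_0: rank C_0 − rank ∂_1 = 4 − 3 = 1, and the invariant factors of ∂_1 are all 1, so H_0 = Z.
  H_1: rank ker ∂_1 − rank ∂_2 = (6 − 3) − 3 = 0, and the invariant factors of ∂_2 are all 1, so H_1 = 0.
  H_2: rank ker ∂_2 − rank ∂_3 = (4 − 3) − 0 = 1, and there is no ∂_3, so H_2 = Z.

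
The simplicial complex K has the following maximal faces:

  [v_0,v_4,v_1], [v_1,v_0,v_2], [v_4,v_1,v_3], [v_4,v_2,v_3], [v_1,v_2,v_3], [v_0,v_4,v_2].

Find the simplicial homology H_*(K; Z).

Fix the vertex order v_0 < v_1 < v_2 < v_3 < v_4 and write every simplex with vertices in increasing order. Then dim K = 2 and the simplices of K are:

  0-simplices (5): [v_0], [v_1], [v_2], [v_3], [v_4]
  1-simplices (9): [v_0,v_1], [v_0,v_2], [v_0,v_4], [v_1,v_2], [v_1,v_3], [v_1,v_4], [v_2,v_3], [v_2,v_4], [v_3,v_4]
  2-simplices (6): [v_0,v_1,v_2], [v_0,v_1,v_4], [v_0,v_2,v_4], [v_1,v_2,v_3], [v_1,v_3,v_4], [v_2,v_3,v_4]

so the chain groups are C_0 ≅ Z^5, C_1 ≅ Z^9, C_2 ≅ Z^6.

∂_1: C_1 → C_0 sends each edge [p,q] (with p < q) to q − p. For instance
  ∂[v_2,v_4] = [v_4] − [v_2].
The 5×9 boundary matrix has rank 4 and Smith normal form diag(1,1,1,1).

∂_2: C_2 → C_1 maps a triangle to the signed sum of its edges. For instance
  ∂[v_2,v_3,v_4] = [v_3,v_4] − [v_2,v_4] + [v_2,v_3],
  ∂[v_0,v_2,v_4] = [v_2,v_4] − [v_0,v_4] + [v_0,v_2].
This gives a 9×6 integer matrix of rank 5; reducing to Smith normal form yields diagonal entries (1,1,1,1,1).

Reading off H_k = ker ∂_k / im ∂_{k+1}:

  H_0: rank C_0 − rank ∂_1 = 5 − 4 = 1, and the invariant factors of ∂_1 are all 1, so H_0 = Z.
  H_1: rank ker ∂_1 − rank ∂_2 = (9 − 4) − 5 = 0, and the invariant factors of ∂_2 are all 1, so H_1 = 0.
  H_2: rank ker ∂_2 − rank ∂_3 = (6 − 5) − 0 = 1, and there is no ∂_3, so H_2 = Z.

As a check, the Euler characteristic is 5 − 9 + 6 = 2, which agrees with 1 − 0 + 1 = 2.

H_0 ≅ Z,  H_1 = 0,  H_2 ≅ Z.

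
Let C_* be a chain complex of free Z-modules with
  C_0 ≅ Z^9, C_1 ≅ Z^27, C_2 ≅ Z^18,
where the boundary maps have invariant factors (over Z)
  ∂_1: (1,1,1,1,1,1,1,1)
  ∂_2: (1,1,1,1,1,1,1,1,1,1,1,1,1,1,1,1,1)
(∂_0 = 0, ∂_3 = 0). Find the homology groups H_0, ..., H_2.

H_0 = Z,  H_1 = Z^2,  H_2 = Z.

H_0: b_0 = 9 − 0 − 8 = 1; torsion from ∂_1 factors > 1: none. So H_0 = Z.
H_1: b_1 = 27 − 8 − 17 = 2; torsion from ∂_2 factors > 1: none. So H_1 = Z^2.
H_2: b_2 = 18 − 17 − 0 = 1; torsion from ∂_3 factors > 1: none. So H_2 = Z.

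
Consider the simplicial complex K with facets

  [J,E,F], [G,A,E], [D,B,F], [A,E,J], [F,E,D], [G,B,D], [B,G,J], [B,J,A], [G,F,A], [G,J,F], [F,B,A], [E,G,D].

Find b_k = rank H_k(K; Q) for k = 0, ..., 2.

b_0 = 1, b_1 = 0, b_2 = 0.

We work with the vertex ordering A < B < D < E < F < G < J. The simplices of K, each written with vertices in increasing order, are:

  0-simplices (7): A, B, D, E, F, G, J
  1-simplices (18): AB, AE, AF, AG, AJ, BD, BF, BG, BJ, DE, DF, DG, EF, EG, EJ, FG, FJ, GJ
  2-simplices (12): ABF, ABJ, AEG, AEJ, AFG, BDF, BDG, BGJ, DEF, DEG, EFJ, FGJ

so the chain groups are C_0 ≅ Z^7, C_1 ≅ Z^18, C_2 ≅ Z^12.

∂_1: C_1 → C_0 sends each edge [p,q] (with p < q) to q − p.
This gives a 7×18 integer matrix of rank 6; reducing to Smith normal form yields diagonal entries (1,1,1,1,1,1).

∂_2: C_2 → C_1 acts by ∂[p,q,r] = [q,r] − [p,r] + [p,q]. For instance
  ∂BDG = DG − BG + BD,
  ∂EFJ = FJ − EJ + EF.
This gives a 18×12 integer matrix of rank 12; reducing to Smith normal form yields diagonal entries (1,1,1,1,1,1,1,1,1,1,1,2).

From H_k ≅ ker(∂_k) / im(∂_{k+1}) we obtain:

  H_0: rank C_0 − rank ∂_1 = 7 − 6 = 1, and the invariant factors of ∂_1 are all 1, so H_0 = Z.
  H_1: rank ker ∂_1 − rank ∂_2 = (18 − 6) − 12 = 0, and ∂_2 has invariant factor 2 > 1, so H_1 = Z/2.
  H_2: rank ker ∂_2 − rank ∂_3 = (12 − 12) − 0 = 0, and there is no ∂_3, so H_2 = 0.

As a check, the Euler characteristic is 7 − 18 + 12 = 1, which agrees with 1 − 0 + 0 = 1.
(K is a triangulation of the real projective plane RP^2.)

Hence the Betti numbers are b_0 = 1, b_1 = 0, b_2 = 0.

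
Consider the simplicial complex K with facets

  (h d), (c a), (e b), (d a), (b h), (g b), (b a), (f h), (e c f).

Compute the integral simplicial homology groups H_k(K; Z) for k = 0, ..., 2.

H_0 = Z,  H_1 = Z^3,  H_2 = 0.

Order the vertices as a < b < c < d < e < f < g < h. Listing each simplex with vertices in this order, K has dimension 2 with simplices:

  0-simplices (8): a, b, c, d, e, f, g, h
  1-simplices (11): ab, ac, ad, be, bg, bh, ce, cf, dh, ef, fh
  2-simplices (1): cef

giving chain groups C_0 ≅ Z^8, C_1 ≅ Z^11, C_2 ≅ Z^1.

The boundary map ∂_1: C_1 → C_0 is given by ∂[p,q] = [q] − [p]. For instance
  ∂ab = b − a.
The 8×11 boundary matrix has rank 7 and Smith normal form diag(1,1,1,1,1,1,1).

∂_2: C_2 → C_1 sends each 2-simplex [p,q,r] to [q,r] − [p,r] + [p,q]. For instance
  ∂cef = ef − cf + ce.
This gives a 11×1 integer matrix of rank 1; reducing to Smith normal form yields diagonal entries (1).

Now H_k = ker ∂_k / im ∂_{k+1}, so:

  H_0: rank C_0 − rank ∂_1 = 8 − 7 = 1, and the invariant factors of ∂_1 are all 1, so H_0 = Z.
  H_1: rank ker ∂_1 − rank ∂_2 = (11 − 7) − 1 = 3, and the invariant factors of ∂_2 are all 1, so H_1 = Z^3.
  H_2: rank ker ∂_2 − rank ∂_3 = (1 − 1) − 0 = 0, and there is no ∂_3, so H_2 = 0.

As a check, the Euler characteristic is 8 − 11 + 1 = -2, which agrees with 1 − 3 + 0 = -2.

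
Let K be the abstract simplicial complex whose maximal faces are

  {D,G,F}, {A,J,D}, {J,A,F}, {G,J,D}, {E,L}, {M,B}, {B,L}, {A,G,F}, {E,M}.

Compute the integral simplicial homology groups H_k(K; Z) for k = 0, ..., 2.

Order the vertices as A < B < D < E < F < G < J < L < M. Listing each simplex with vertices in this order, K has dimension 2 with simplices:

  0-simplices (9): A, B, D, E, F, G, J, L, M
  1-simplices (14): AD, AF, AG, AJ, BL, BM, DF, DG, DJ, EL, EM, FG, FJ, GJ
  2-simplices (5): ADJ, AFG, AFJ, DFG, DGJ

so the chain groups are C_0 ≅ Z^9, C_1 ≅ Z^14, C_2 ≅ Z^5.

The boundary map ∂_1: C_1 → C_0 maps an edge to its endpoints' difference, ∂[p,q] = q − p. For instance
  ∂AG = G − A.
As a 9×14 matrix over Z this has rank 7, with invariant factors (1,1,1,1,1,1,1).

Boundary ∂_2: C_2 → C_1 sends each 2-simplex [p,q,r] to [q,r] − [p,r] + [p,q]. For instance
  ∂AFJ = FJ − AJ + AF,
  ∂DFG = FG − DG + DF.
This gives a 14×5 integer matrix of rank 5; reducing to Smith normal form yields diagonal entries (1,1,1,1,1).

From H_k ≅ ker(∂_k) / im(∂_{k+1}) we obtain:

  H_0: rank C_0 − rank ∂_1 = 9 − 7 = 2, and the invariant factors of ∂_1 are all 1, so H_0 = Z^2.
  H_1: rank ker ∂_1 − rank ∂_2 = (14 − 7) − 5 = 2, and the invariant factors of ∂_2 are all 1, so H_1 = Z^2.
  H_2: rank ker ∂_2 − rank ∂_3 = (5 − 5) − 0 = 0, and there is no ∂_3, so H_2 = 0.

As a check, the Euler characteristic is 9 − 14 + 5 = 0, which agrees with 2 − 2 + 0 = 0.

H_0 = Z^2,  H_1 = Z^2,  H_2 = 0.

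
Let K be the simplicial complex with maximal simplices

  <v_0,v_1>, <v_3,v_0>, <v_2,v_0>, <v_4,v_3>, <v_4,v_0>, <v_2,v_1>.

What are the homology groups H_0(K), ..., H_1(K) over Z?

H_0 ≅ Z,  H_1 ≅ Z^2.

K has 5 vertices, 6 edges.
rank ∂_0 = 0, rank ∂_1 = 4 ⇒ b_0 = 5 − 0 − 4 = 1; all invariant factors of ∂_1 are 1 so no torsion. So H_0 = Z.
rank ∂_1 = 4, rank ∂_2 = 0 ⇒ b_1 = 6 − 4 − 0 = 2. So H_1 = Z^2.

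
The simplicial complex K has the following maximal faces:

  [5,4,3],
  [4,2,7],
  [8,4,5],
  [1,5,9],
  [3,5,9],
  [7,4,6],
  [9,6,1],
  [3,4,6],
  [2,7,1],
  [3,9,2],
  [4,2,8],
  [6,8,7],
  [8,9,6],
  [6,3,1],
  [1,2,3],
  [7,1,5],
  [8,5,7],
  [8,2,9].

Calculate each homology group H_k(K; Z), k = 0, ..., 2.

Order the vertices as 1 < 2 < 3 < 4 < 5 < 6 < 7 < 8 < 9. Listing each simplex with vertices in this order, K has dimension 2 with simplices:

  0-simplices (9): [1], [2], [3], [4], [5], [6], [7], [8], [9]
  1-simplices (27): (27 of them)
  2-simplices (18): [1,2,3], [1,2,7], [1,3,6], [1,5,7], [1,5,9], [1,6,9], [2,3,9], [2,4,7], [2,4,8], [2,8,9], [3,4,5], [3,4,6], [3,5,9], [4,5,8], [4,6,7], [5,7,8], [6,7,8], [6,8,9]

giving chain groups C_0 ≅ Z^9, C_1 ≅ Z^27, C_2 ≅ Z^18.

The boundary map ∂_1: C_1 → C_0 is given by ∂[p,q] = [q] − [p].
This gives a 9×27 integer matrix of rank 8; reducing to Smith normal form yields diagonal entries (1,1,1,1,1,1,1,1).

The boundary map ∂_2: C_2 → C_1 maps a triangle to the signed sum of its edges. For instance
  ∂[2,4,8] = [4,8] − [2,8] + [2,4],
  ∂[1,5,7] = [5,7] − [1,7] + [1,5].
The resulting 27×18 matrix has rank 18, and its Smith normal form has invariant factors (1,1,1,1,1,1,1,1,1,1,1,1,1,1,1,1,1,2).

Reading off H_k = ker ∂_k / im ∂_{k+1}:

  H_0: rank C_0 − rank ∂_1 = 9 − 8 = 1, and the invariant factors of ∂_1 are all 1, so H_0 ≅ Z.
  H_1: rank ker ∂_1 − rank ∂_2 = (27 − 8) − 18 = 1, and ∂_2 has invariant factor 2 > 1, so H_1 ≅ Z ⊕ Z/2.
  H_2: rank ker ∂_2 − rank ∂_3 = (18 − 18) − 0 = 0, and there is no ∂_3, so H_2 ≅ 0.

H_0 ≅ Z,  H_1 ≅ Z ⊕ Z/2,  H_2 = 0.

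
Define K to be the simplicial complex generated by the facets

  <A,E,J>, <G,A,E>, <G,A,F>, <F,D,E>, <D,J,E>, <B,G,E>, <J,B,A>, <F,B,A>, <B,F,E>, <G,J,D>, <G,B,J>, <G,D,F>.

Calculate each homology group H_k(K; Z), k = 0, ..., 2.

H_0 = Z,  H_1 = Z/2Z,  H_2 = 0.

K has 7 vertices, 18 edges, 12 triangles.
rank ∂_0 = 0, rank ∂_1 = 6 ⇒ b_0 = 7 − 0 − 6 = 1; all invariant factors of ∂_1 are 1 so no torsion. So H_0 = Z.
rank ∂_1 = 6, rank ∂_2 = 12 ⇒ b_1 = 18 − 6 − 12 = 0; ∂_2 has invariant factor(s) [2] giving torsion. So H_1 = Z/2Z.
rank ∂_2 = 12, rank ∂_3 = 0 ⇒ b_2 = 12 − 12 − 0 = 0. So H_2 = 0.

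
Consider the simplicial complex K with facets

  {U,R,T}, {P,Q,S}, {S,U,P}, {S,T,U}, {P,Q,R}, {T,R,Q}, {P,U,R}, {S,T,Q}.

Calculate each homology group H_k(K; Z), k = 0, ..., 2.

H_0 = Z,  H_1 = 0,  H_2 = Z.

We work with the vertex ordering P < Q < R < S < T < U. The simplices of K, each written with vertices in increasing order, are:

  0-simplices (6): P, Q, R, S, T, U
  1-simplices (12): PQ, PR, PS, PU, QR, QS, QT, RT, RU, ST, SU, TU
  2-simplices (8): PQR, PQS, PRU, PSU, QRT, QST, RTU, STU

Hence C_0 ≅ Z^6, C_1 ≅ Z^12, C_2 ≅ Z^8.

The boundary map ∂_1: C_1 → C_0 is given by ∂[p,q] = [q] − [p].
The 6×12 boundary matrix has rank 5 and Smith normal form diag(1,1,1,1,1).

Boundary ∂_2: C_2 → C_1 acts by ∂[p,q,r] = [q,r] − [p,r] + [p,q]. For instance
  ∂PQR = QR − PR + PQ,
  ∂RTU = TU − RU + RT.
As a 12×8 matrix over Z this has rank 7, with invariant factors (1,1,1,1,1,1,1).

Computing H_k = (kernel of ∂_k) / (image of ∂_{k+1}):

  H_0: rank C_0 − rank ∂_1 = 6 − 5 = 1, and the invariant factors of ∂_1 are all 1, so H_0 ≅ Z.
  H_1: rank ker ∂_1 − rank ∂_2 = (12 − 5) − 7 = 0, and the invariant factors of ∂_2 are all 1, so H_1 ≅ 0.
  H_2: rank ker ∂_2 − rank ∂_3 = (8 − 7) − 0 = 1, and there is no ∂_3, so H_2 ≅ Z.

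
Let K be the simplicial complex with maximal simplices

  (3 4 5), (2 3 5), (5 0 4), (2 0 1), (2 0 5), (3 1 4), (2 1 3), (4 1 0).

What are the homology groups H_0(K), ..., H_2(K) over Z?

Take the total order 0 < 1 < 2 < 3 < 4 < 5 on the vertex set. Then K (dimension 2) consists of the simplices:

  0-simplices (6): [0], [1], [2], [3], [4], [5]
  1-simplices (12): [0,1], [0,2], [0,4], [0,5], [1,2], [1,3], [1,4], [2,3], [2,5], [3,4], [3,5], [4,5]
  2-simplices (8): [0,1,2], [0,1,4], [0,2,5], [0,4,5], [1,2,3], [1,3,4], [2,3,5], [3,4,5]

giving chain groups C_0 ≅ Z^6, C_1 ≅ Z^12, C_2 ≅ Z^8.

The boundary map ∂_1: C_1 → C_0 sends each edge [p,q] (with p < q) to q − p. For instance
  ∂[0,2] = [2] − [0].
This gives a 6×12 integer matrix of rank 5; reducing to Smith normal form yields diagonal entries (1,1,1,1,1).

The boundary map ∂_2: C_2 → C_1 acts by ∂[p,q,r] = [q,r] − [p,r] + [p,q]. For instance
  ∂[1,3,4] = [3,4] − [1,4] + [1,3],
  ∂[3,4,5] = [4,5] − [3,5] + [3,4].
The resulting 12×8 matrix has rank 7, and its Smith normal form has invariant factors (1,1,1,1,1,1,1).

Reading off H_k = ker ∂_k / im ∂_{k+1}:

  H_0: rank C_0 − rank ∂_1 = 6 − 5 = 1, and the invariant factors of ∂_1 are all 1, so H_0 ≅ Z.
  H_1: rank ker ∂_1 − rank ∂_2 = (12 − 5) − 7 = 0, and the invariant factors of ∂_2 are all 1, so H_1 ≅ 0.
  H_2: rank ker ∂_2 − rank ∂_3 = (8 − 7) − 0 = 1, and there is no ∂_3, so H_2 ≅ Z.

H_0 ≅ Z,  H_1 = 0,  H_2 ≅ Z.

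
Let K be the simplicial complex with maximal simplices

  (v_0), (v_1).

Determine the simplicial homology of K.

Order the vertices as v_0 < v_1. Listing each simplex with vertices in this order, K has dimension 0 with simplices:

  0-simplices (2): [v_0], [v_1]

Hence C_0 ≅ Z^2.

From H_k ≅ ker(∂_k) / im(∂_{k+1}) we obtain:

  H_0: rank C_0 − rank ∂_1 = 2 − 0 = 2, and there is no ∂_1, so H_0 ≅ Z^2.

(K is a triangulation of a set of 2 points.)

H_0 ≅ Z^2.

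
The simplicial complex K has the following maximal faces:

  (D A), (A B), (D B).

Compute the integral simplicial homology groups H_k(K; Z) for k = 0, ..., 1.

We work with the vertex ordering A < B < D. The simplices of K, each written with vertices in increasing order, are:

  0-simplices (3): A, B, D
  1-simplices (3): AB, AD, BD

so the chain groups are C_0 ≅ Z^3, C_1 ≅ Z^3.

Boundary ∂_1: C_1 → C_0 maps an edge to its endpoints' difference, ∂[p,q] = q − p. For instance
  ∂AD = D − A.
This gives a 3×3 integer matrix of rank 2; reducing to Smith normal form yields diagonal entries (1,1).

Computing H_k = (kernel of ∂_k) / (image of ∂_{k+1}):

  H_0: rank C_0 − rank ∂_1 = 3 − 2 = 1, and the invariant factors of ∂_1 are all 1, so H_0 = Z.
  H_1: rank ker ∂_1 − rank ∂_2 = (3 − 2) − 0 = 1, and there is no ∂_2, so H_1 = Z.

H_0 = Z,  H_1 = Z.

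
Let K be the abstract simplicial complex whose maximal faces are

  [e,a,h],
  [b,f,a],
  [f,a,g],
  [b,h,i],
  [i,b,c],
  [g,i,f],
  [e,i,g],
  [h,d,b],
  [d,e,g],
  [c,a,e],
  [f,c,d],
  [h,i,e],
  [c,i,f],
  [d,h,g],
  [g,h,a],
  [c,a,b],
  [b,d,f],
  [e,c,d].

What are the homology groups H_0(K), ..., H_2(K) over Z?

H_0 = Z,  H_1 = Z ⊕ Z/2,  H_2 = 0.

We work with the vertex ordering a < b < c < d < e < f < g < h < i. The simplices of K, each written with vertices in increasing order, are:

  0-simplices (9): a, b, c, d, e, f, g, h, i
  1-simplices (27): ab, ac, ae, af, ag, ah, bc, bd, bf, bh, bi, cd, ce, cf, ci, de, df, dg, dh, eg, eh, ei, fg, fi, gh, gi, hi
  2-simplices (18): abc, abf, ace, aeh, afg, agh, bci, bdf, bdh, bhi, cde, cdf, cfi, deg, dgh, egi, ehi, fgi

giving chain groups C_0 ≅ Z^9, C_1 ≅ Z^27, C_2 ≅ Z^18.

The boundary map ∂_1: C_1 → C_0 maps an edge to its endpoints' difference, ∂[p,q] = q − p. For instance
  ∂fg = g − f.
The resulting 9×27 matrix has rank 8, and its Smith normal form has invariant factors (1,1,1,1,1,1,1,1).

∂_2: C_2 → C_1 maps a triangle to the signed sum of its edges. For instance
  ∂cfi = fi − ci + cf,
  ∂egi = gi − ei + eg.
As a 27×18 matrix over Z this has rank 18, with invariant factors (1,1,1,1,1,1,1,1,1,1,1,1,1,1,1,1,1,2).

Computing H_k = (kernel of ∂_k) / (image of ∂_{k+1}):

  H_0: rank C_0 − rank ∂_1 = 9 − 8 = 1, and the invariant factors of ∂_1 are all 1, so H_0 = Z.
  H_1: rank ker ∂_1 − rank ∂_2 = (27 − 8) − 18 = 1, and ∂_2 has invariant factor 2 > 1, so H_1 = Z ⊕ Z/2.
  H_2: rank ker ∂_2 − rank ∂_3 = (18 − 18) − 0 = 0, and there is no ∂_3, so H_2 = 0.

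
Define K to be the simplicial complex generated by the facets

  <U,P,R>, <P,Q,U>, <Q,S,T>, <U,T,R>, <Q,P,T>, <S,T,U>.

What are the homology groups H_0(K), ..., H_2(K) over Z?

K has 6 vertices, 12 edges, 6 triangles.
rank ∂_0 = 0, rank ∂_1 = 5 ⇒ b_0 = 6 − 0 − 5 = 1; all invariant factors of ∂_1 are 1 so no torsion. So H_0 = Z.
rank ∂_1 = 5, rank ∂_2 = 6 ⇒ b_1 = 12 − 5 − 6 = 1; all invariant factors of ∂_2 are 1 so no torsion. So H_1 = Z.
rank ∂_2 = 6, rank ∂_3 = 0 ⇒ b_2 = 6 − 6 − 0 = 0. So H_2 = 0.

H_0 = Z,  H_1 = Z,  H_2 = 0.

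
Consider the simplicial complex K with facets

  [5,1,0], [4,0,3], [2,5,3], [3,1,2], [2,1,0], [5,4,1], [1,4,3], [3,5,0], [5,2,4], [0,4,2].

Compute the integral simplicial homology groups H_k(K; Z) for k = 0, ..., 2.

H_0 = Z,  H_1 = Z/2Z,  H_2 = 0.

We work with the vertex ordering 0 < 1 < 2 < 3 < 4 < 5. The simplices of K, each written with vertices in increasing order, are:

  0-simplices (6): [0], [1], [2], [3], [4], [5]
  1-simplices (15): [0,1], [0,2], [0,3], [0,4], [0,5], [1,2], [1,3], [1,4], [1,5], [2,3], [2,4], [2,5], [3,4], [3,5], [4,5]
  2-simplices (10): [0,1,2], [0,1,5], [0,2,4], [0,3,4], [0,3,5], [1,2,3], [1,3,4], [1,4,5], [2,3,5], [2,4,5]

Hence C_0 ≅ Z^6, C_1 ≅ Z^15, C_2 ≅ Z^10.

∂_1: C_1 → C_0 is given by ∂[p,q] = [q] − [p].
The 6×15 boundary matrix has rank 5 and Smith normal form diag(1,1,1,1,1).

∂_2: C_2 → C_1 maps a triangle to the signed sum of its edges. For instance
  ∂[2,3,5] = [3,5] − [2,5] + [2,3],
  ∂[1,4,5] = [4,5] − [1,5] + [1,4].
The resulting 15×10 matrix has rank 10, and its Smith normal form has invariant factors (1,1,1,1,1,1,1,1,1,2).

From H_k ≅ ker(∂_k) / im(∂_{k+1}) we obtain:

  H_0: rank C_0 − rank ∂_1 = 6 − 5 = 1, and the invariant factors of ∂_1 are all 1, so H_0 = Z.
  H_1: rank ker ∂_1 − rank ∂_2 = (15 − 5) − 10 = 0, and ∂_2 has invariant factor 2 > 1, so H_1 = Z/2Z.
  H_2: rank ker ∂_2 − rank ∂_3 = (10 − 10) − 0 = 0, and there is no ∂_3, so H_2 = 0.

(K is a triangulation of the real projective plane RP^2.)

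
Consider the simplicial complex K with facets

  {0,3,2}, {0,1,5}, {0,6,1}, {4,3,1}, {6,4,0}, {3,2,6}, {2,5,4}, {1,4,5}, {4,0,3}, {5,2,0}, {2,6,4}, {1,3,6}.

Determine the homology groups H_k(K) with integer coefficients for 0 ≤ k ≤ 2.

H_0 = Z,  H_1 = Z/2,  H_2 = 0.

K has 7 vertices, 18 edges, 12 triangles.
rank ∂_0 = 0, rank ∂_1 = 6 ⇒ b_0 = 7 − 0 − 6 = 1; all invariant factors of ∂_1 are 1 so no torsion. So H_0 ≅ Z.
rank ∂_1 = 6, rank ∂_2 = 12 ⇒ b_1 = 18 − 6 − 12 = 0; ∂_2 has invariant factor(s) [2] giving torsion. So H_1 ≅ Z/2.
rank ∂_2 = 12, rank ∂_3 = 0 ⇒ b_2 = 12 − 12 − 0 = 0. So H_2 ≅ 0.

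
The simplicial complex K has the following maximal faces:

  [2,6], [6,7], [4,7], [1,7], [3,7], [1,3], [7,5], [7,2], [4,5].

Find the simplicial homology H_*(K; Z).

Fix the vertex order 1 < 2 < 3 < 4 < 5 < 6 < 7 and write every simplex with vertices in increasing order. Then dim K = 1 and the simplices of K are:

  0-simplices (7): [1], [2], [3], [4], [5], [6], [7]
  1-simplices (9): [1,3], [1,7], [2,6], [2,7], [3,7], [4,5], [4,7], [5,7], [6,7]

so the chain groups are C_0 ≅ Z^7, C_1 ≅ Z^9.

The boundary map ∂_1: C_1 → C_0 sends each edge [p,q] (with p < q) to q − p. For instance
  ∂[1,7] = [7] − [1].
This gives a 7×9 integer matrix of rank 6; reducing to Smith normal form yields diagonal entries (1,1,1,1,1,1).

Reading off H_k = ker ∂_k / im ∂_{k+1}:

  H_0: rank C_0 − rank ∂_1 = 7 − 6 = 1, and the invariant factors of ∂_1 are all 1, so H_0 = Z.
  H_1: rank ker ∂_1 − rank ∂_2 = (9 − 6) − 0 = 3, and there is no ∂_2, so H_1 = Z^3.

H_0 ≅ Z,  H_1 ≅ Z^3.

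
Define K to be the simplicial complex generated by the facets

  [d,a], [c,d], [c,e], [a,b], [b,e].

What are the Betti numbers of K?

b_0 = 1, b_1 = 1.

K has 5 vertices, 5 edges.
rank ∂_0 = 0, rank ∂_1 = 4 ⇒ b_0 = 5 − 0 − 4 = 1; all invariant factors of ∂_1 are 1 so no torsion. So H_0 ≅ Z.
rank ∂_1 = 4, rank ∂_2 = 0 ⇒ b_1 = 5 − 4 − 0 = 1. So H_1 ≅ Z.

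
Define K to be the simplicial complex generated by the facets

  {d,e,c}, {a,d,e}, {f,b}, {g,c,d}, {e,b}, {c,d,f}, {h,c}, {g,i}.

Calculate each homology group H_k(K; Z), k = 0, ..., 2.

H_0 = Z,  H_1 = Z,  H_2 = 0.

We work with the vertex ordering a < b < c < d < e < f < g < h < i. The simplices of K, each written with vertices in increasing order, are:

  0-simplices (9): a, b, c, d, e, f, g, h, i
  1-simplices (13): ad, ae, be, bf, cd, ce, cf, cg, ch, de, df, dg, gi
  2-simplices (4): ade, cde, cdf, cdg

Hence C_0 ≅ Z^9, C_1 ≅ Z^13, C_2 ≅ Z^4.

The boundary map ∂_1: C_1 → C_0 is given by ∂[p,q] = [q] − [p]. For instance
  ∂gi = i − g.
As a 9×13 matrix over Z this has rank 8, with invariant factors (1,1,1,1,1,1,1,1).

The boundary map ∂_2: C_2 → C_1 maps a triangle to the signed sum of its edges. For instance
  ∂ade = de − ae + ad,
  ∂cdg = dg − cg + cd.
The 13×4 boundary matrix has rank 4 and Smith normal form diag(1,1,1,1).

Computing H_k = (kernel of ∂_k) / (image of ∂_{k+1}):

  H_0: rank C_0 − rank ∂_1 = 9 − 8 = 1, and the invariant factors of ∂_1 are all 1, so H_0 ≅ Z.
  H_1: rank ker ∂_1 − rank ∂_2 = (13 − 8) − 4 = 1, and the invariant factors of ∂_2 are all 1, so H_1 ≅ Z.
  H_2: rank ker ∂_2 − rank ∂_3 = (4 − 4) − 0 = 0, and there is no ∂_3, so H_2 ≅ 0.

As a check, the Euler characteristic is 9 − 13 + 4 = 0, which agrees with 1 − 1 + 0 = 0.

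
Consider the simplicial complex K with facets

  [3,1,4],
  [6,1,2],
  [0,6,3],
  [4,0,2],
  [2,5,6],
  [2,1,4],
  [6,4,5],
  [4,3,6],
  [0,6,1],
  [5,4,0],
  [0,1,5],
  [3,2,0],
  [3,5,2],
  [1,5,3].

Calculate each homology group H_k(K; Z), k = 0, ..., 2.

H_0 ≅ Z,  H_1 ≅ Z^2,  H_2 ≅ Z.

Take the total order 0 < 1 < 2 < 3 < 4 < 5 < 6 on the vertex set. Then K (dimension 2) consists of the simplices:

  0-simplices (7): [0], [1], [2], [3], [4], [5], [6]
  1-simplices (21): [0,1], [0,2], [0,3], [0,4], [0,5], [0,6], [1,2], [1,3], [1,4], [1,5], [1,6], [2,3], [2,4], [2,5], [2,6], [3,4], [3,5], [3,6], [4,5], [4,6], [5,6]
  2-simplices (14): [0,1,5], [0,1,6], [0,2,3], [0,2,4], [0,3,6], [0,4,5], [1,2,4], [1,2,6], [1,3,4], [1,3,5], [2,3,5], [2,5,6], [3,4,6], [4,5,6]

Hence C_0 ≅ Z^7, C_1 ≅ Z^21, C_2 ≅ Z^14.

Boundary ∂_1: C_1 → C_0 is given by ∂[p,q] = [q] − [p]. For instance
  ∂[0,4] = [4] − [0].
The resulting 7×21 matrix has rank 6, and its Smith normal form has invariant factors (1,1,1,1,1,1).

∂_2: C_2 → C_1 sends each 2-simplex [p,q,r] to [q,r] − [p,r] + [p,q]. For instance
  ∂[0,2,3] = [2,3] − [0,3] + [0,2],
  ∂[0,3,6] = [3,6] − [0,6] + [0,3].
This gives a 21×14 integer matrix of rank 13; reducing to Smith normal form yields diagonal entries (1,1,1,1,1,1,1,1,1,1,1,1,1).

Reading off H_k = ker ∂_k / im ∂_{k+1}:

  H_0: rank C_0 − rank ∂_1 = 7 − 6 = 1, and the invariant factors of ∂_1 are all 1, so H_0 ≅ Z.
  H_1: rank ker ∂_1 − rank ∂_2 = (21 − 6) − 13 = 2, and the invariant factors of ∂_2 are all 1, so H_1 ≅ Z^2.
  H_2: rank ker ∂_2 − rank ∂_3 = (14 − 13) − 0 = 1, and there is no ∂_3, so H_2 ≅ Z.

(K is a triangulation of the torus T^2.)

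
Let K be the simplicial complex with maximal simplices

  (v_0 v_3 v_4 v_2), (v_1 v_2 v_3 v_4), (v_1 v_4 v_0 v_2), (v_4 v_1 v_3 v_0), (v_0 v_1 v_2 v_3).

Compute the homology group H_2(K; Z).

Fix the vertex order v_0 < v_1 < v_2 < v_3 < v_4 and write every simplex with vertices in increasing order. Then dim K = 3 and the simplices of K are:

  0-simplices (5): [v_0], [v_1], [v_2], [v_3], [v_4]
  1-simplices (10): [v_0,v_1], [v_0,v_2], [v_0,v_3], [v_0,v_4], [v_1,v_2], [v_1,v_3], [v_1,v_4], [v_2,v_3], [v_2,v_4], [v_3,v_4]
  2-simplices (10): [v_0,v_1,v_2], [v_0,v_1,v_3], [v_0,v_1,v_4], [v_0,v_2,v_3], [v_0,v_2,v_4], [v_0,v_3,v_4], [v_1,v_2,v_3], [v_1,v_2,v_4], [v_1,v_3,v_4], [v_2,v_3,v_4]
  3-simplices (5): [v_0,v_1,v_2,v_3], [v_0,v_1,v_2,v_4], [v_0,v_1,v_3,v_4], [v_0,v_2,v_3,v_4], [v_1,v_2,v_3,v_4]

giving chain groups C_0 ≅ Z^5, C_1 ≅ Z^10, C_2 ≅ Z^10, C_3 ≅ Z^5.

The boundary map ∂_1: C_1 → C_0 is given by ∂[p,q] = [q] − [p].
The resulting 5×10 matrix has rank 4, and its Smith normal form has invariant factors (1,1,1,1).

The boundary map ∂_2: C_2 → C_1 maps a triangle to the signed sum of its edges. For instance
  ∂[v_0,v_1,v_2] = [v_1,v_2] − [v_0,v_2] + [v_0,v_1],
  ∂[v_0,v_3,v_4] = [v_3,v_4] − [v_0,v_4] + [v_0,v_3].
This gives a 10×10 integer matrix of rank 6; reducing to Smith normal form yields diagonal entries (1,1,1,1,1,1).

The boundary map ∂_3: C_3 → C_2 sends each 3-simplex σ to the alternating sum Σ_i (−1)^i (σ with its i-th vertex removed). For instance
  ∂[v_1,v_2,v_3,v_4] = [v_2,v_3,v_4] − [v_1,v_3,v_4] + [v_1,v_2,v_4] − [v_1,v_2,v_3],
  ∂[v_0,v_1,v_3,v_4] = [v_1,v_3,v_4] − [v_0,v_3,v_4] + [v_0,v_1,v_4] − [v_0,v_1,v_3].
The resulting 10×5 matrix has rank 4, and its Smith normal form has invariant factors (1,1,1,1).

Now H_k = ker ∂_k / im ∂_{k+1}, so:

  H_2: rank ker ∂_2 − rank ∂_3 = (10 − 6) − 4 = 0, and the invariant factors of ∂_3 are all 1, so H_2 = 0.

(K is a triangulation of the 3-sphere S^3.)

H_2 = 0.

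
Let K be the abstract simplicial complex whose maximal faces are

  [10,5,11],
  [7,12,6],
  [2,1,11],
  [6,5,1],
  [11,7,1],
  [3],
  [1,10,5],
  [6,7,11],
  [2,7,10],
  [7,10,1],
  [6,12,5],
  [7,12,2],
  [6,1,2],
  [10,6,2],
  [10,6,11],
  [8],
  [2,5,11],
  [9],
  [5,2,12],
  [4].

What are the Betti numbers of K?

Fix the vertex order 1 < 2 < 3 < 4 < 5 < 6 < 7 < 8 < 9 < 10 < 11 < 12 and write every simplex with vertices in increasing order. Then dim K = 2 and the simplices of K are:

  0-simplices (12): [1], [2], [3], [4], [5], [6], [7], [8], [9], [10], [11], [12]
  1-simplices (24): (24 of them)
  2-simplices (16): [1,2,6], [1,2,11], [1,5,6], [1,5,10], [1,7,10], [1,7,11], [2,5,11], [2,5,12], [2,6,10], [2,7,10], [2,7,12], [5,6,12], [5,10,11], [6,7,11], [6,7,12], [6,10,11]

giving chain groups C_0 ≅ Z^12, C_1 ≅ Z^24, C_2 ≅ Z^16.

Boundary ∂_1: C_1 → C_0 is given by ∂[p,q] = [q] − [p].
This gives a 12×24 integer matrix of rank 7; reducing to Smith normal form yields diagonal entries (1,1,1,1,1,1,1).

The boundary map ∂_2: C_2 → C_1 acts by ∂[p,q,r] = [q,r] − [p,r] + [p,q]. For instance
  ∂[1,2,11] = [2,11] − [1,11] + [1,2],
  ∂[1,7,11] = [7,11] − [1,11] + [1,7].
The 24×16 boundary matrix has rank 15 and Smith normal form diag(1,1,1,1,1,1,1,1,1,1,1,1,1,1,1).

From H_k ≅ ker(∂_k) / im(∂_{k+1}) we obtain:

  H_0: rank C_0 − rank ∂_1 = 12 − 7 = 5, and the invariant factors of ∂_1 are all 1, so H_0 = Z^5.
  H_1: rank ker ∂_1 − rank ∂_2 = (24 − 7) − 15 = 2, and the invariant factors of ∂_2 are all 1, so H_1 = Z^2.
  H_2: rank ker ∂_2 − rank ∂_3 = (16 − 15) − 0 = 1, and there is no ∂_3, so H_2 = Z.

(K is a triangulation of the disjoint union of the torus T^2 and a set of 4 points.)

Hence the Betti numbers are b_0 = 5, b_1 = 2, b_2 = 1.

b_0 = 5, b_1 = 2, b_2 = 1.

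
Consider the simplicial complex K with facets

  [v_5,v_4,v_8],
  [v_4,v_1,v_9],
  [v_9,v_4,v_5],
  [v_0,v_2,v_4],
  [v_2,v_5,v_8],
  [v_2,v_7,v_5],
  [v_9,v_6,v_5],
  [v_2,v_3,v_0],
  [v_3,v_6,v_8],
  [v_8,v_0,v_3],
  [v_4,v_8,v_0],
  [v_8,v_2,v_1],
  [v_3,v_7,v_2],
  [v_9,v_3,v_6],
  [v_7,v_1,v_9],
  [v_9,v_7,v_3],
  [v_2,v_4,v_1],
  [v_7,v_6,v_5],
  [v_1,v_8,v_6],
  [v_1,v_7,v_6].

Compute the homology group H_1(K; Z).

H_1 = Z ⊕ Z/2.

We work with the vertex ordering v_0 < v_1 < v_2 < v_3 < v_4 < v_5 < v_6 < v_7 < v_8 < v_9. The simplices of K, each written with vertices in increasing order, are:

  0-simplices (10): [v_0], [v_1], [v_2], [v_3], [v_4], [v_5], [v_6], [v_7], [v_8], [v_9]
  1-simplices (30): (30 of them)
  2-simplices (20): (20 of them)

so the chain groups are C_0 ≅ Z^10, C_1 ≅ Z^30, C_2 ≅ Z^20.

∂_1: C_1 → C_0 is given by ∂[p,q] = [q] − [p]. For instance
  ∂[v_2,v_3] = [v_3] − [v_2].
The 10×30 boundary matrix has rank 9 and Smith normal form diag(1,1,1,1,1,1,1,1,1).

The boundary map ∂_2: C_2 → C_1 maps a triangle to the signed sum of its edges. For instance
  ∂[v_2,v_5,v_8] = [v_5,v_8] − [v_2,v_8] + [v_2,v_5],
  ∂[v_0,v_2,v_3] = [v_2,v_3] − [v_0,v_3] + [v_0,v_2].
As a 30×20 matrix over Z this has rank 20, with invariant factors (1,1,1,1,1,1,1,1,1,1,1,1,1,1,1,1,1,1,1,2).

Computing H_k = (kernel of ∂_k) / (image of ∂_{k+1}):

  H_1: rank ker ∂_1 − rank ∂_2 = (30 − 9) − 20 = 1, and ∂_2 has invariant factor 2 > 1, so H_1 ≅ Z ⊕ Z/2.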